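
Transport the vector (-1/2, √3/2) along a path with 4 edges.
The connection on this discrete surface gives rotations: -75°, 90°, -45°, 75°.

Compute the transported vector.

Total rotation: (-75°) + 90° + (-45°) + 75° = 45°. Final vector: (-0.9659, 0.2588)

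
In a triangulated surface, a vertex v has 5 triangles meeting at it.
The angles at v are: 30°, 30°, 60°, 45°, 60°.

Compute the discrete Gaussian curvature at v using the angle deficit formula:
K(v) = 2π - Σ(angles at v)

Sum of angles = 225°. K = 360° - 225° = 135°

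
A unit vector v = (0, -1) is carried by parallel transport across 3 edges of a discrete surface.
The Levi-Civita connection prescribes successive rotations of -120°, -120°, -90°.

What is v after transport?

Total rotation: (-120°) + (-120°) + (-90°) = -330° ≡ 30° (mod 360°). Final vector: (0.5000, -0.8660)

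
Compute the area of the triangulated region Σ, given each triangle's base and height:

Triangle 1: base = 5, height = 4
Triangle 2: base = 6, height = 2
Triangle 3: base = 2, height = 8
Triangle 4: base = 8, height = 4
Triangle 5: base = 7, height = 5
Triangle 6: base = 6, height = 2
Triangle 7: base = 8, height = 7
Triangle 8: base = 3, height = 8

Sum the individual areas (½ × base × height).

(1/2)×5×4 + (1/2)×6×2 + (1/2)×2×8 + (1/2)×8×4 + (1/2)×7×5 + (1/2)×6×2 + (1/2)×8×7 + (1/2)×3×8 = 103.5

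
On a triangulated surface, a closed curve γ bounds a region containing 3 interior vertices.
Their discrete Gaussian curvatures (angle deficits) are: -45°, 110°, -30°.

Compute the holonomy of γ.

Holonomy = total enclosed curvature = (-45°) + 110° + (-30°) = 35°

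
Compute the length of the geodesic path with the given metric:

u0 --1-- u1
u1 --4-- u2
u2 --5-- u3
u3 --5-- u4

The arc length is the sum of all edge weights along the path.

Arc length = 1 + 4 + 5 + 5 = 15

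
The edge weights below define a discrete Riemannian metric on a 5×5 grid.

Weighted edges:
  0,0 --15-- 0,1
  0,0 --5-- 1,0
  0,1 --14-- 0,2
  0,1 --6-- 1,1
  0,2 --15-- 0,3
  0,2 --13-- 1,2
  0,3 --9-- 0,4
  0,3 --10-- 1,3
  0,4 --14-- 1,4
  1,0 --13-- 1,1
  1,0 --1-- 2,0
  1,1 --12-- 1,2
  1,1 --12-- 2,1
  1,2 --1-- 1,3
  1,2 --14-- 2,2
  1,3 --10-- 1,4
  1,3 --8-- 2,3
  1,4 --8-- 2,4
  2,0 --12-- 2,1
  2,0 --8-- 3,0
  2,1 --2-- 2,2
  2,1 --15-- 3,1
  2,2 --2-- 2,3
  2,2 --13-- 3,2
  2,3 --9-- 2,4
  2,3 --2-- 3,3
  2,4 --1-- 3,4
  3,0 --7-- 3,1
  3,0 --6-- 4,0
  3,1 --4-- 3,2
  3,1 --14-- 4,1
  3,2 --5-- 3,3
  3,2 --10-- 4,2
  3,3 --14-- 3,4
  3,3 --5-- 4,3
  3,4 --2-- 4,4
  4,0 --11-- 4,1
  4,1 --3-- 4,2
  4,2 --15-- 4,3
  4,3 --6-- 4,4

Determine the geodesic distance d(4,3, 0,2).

Shortest path: 4,3 → 3,3 → 2,3 → 1,3 → 1,2 → 0,2, total weight = 29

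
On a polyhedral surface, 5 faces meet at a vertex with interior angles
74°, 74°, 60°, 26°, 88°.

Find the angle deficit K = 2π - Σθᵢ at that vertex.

Sum of angles = 322°. K = 360° - 322° = 38° = 19π/90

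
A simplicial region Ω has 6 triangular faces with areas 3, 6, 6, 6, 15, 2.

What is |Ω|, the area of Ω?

3 + 6 + 6 + 6 + 15 + 2 = 38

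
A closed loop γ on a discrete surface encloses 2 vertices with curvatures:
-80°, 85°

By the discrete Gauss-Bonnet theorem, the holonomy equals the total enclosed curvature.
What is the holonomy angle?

Holonomy = total enclosed curvature = (-80°) + 85° = 5°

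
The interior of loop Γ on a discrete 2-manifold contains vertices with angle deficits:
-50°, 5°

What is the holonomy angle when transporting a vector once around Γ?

Holonomy = total enclosed curvature = (-50°) + 5° = -45°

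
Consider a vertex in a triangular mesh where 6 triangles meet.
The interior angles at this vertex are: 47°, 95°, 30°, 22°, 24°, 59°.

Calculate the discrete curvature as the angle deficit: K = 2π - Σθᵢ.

Sum of angles = 277°. K = 360° - 277° = 83° = 83π/180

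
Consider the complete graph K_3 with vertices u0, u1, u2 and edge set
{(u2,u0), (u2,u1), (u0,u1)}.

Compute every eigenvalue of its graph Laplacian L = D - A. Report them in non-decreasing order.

For the complete graph K_n, L = nI − J (J = all-ones matrix). J has eigenvalues n (once, eigenvector 𝟙) and 0 (multiplicity n−1), so L has eigenvalues 0 (once) and n (multiplicity n−1). Here n = 3: eigenvalue 0 once and 3 with multiplicity 2.
Laplacian eigenvalues (increasing order): [0.0, 3.0, 3.0]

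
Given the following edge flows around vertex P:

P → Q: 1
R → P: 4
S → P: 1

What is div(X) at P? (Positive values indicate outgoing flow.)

Divergence = sum of outgoing flows = 1 + (-4) + (-1) = -4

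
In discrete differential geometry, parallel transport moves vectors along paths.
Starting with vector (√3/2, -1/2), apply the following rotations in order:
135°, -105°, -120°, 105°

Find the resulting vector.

Total rotation: 135° + (-105°) + (-120°) + 105° = 15°. Final vector: (0.9659, -0.2588)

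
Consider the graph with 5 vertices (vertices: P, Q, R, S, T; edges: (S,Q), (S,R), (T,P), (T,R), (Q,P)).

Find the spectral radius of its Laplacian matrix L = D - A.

Degrees: deg(P) = 2, deg(Q) = 2, deg(R) = 2, deg(S) = 2, deg(T) = 2.
L = D − A with rows/columns ordered (P, Q, R, S, T):
  [ 2, -1,  0,  0, -1]
  [-1,  2,  0, -1,  0]
  [ 0,  0,  2, -1, -1]
  [ 0, -1, -1,  2,  0]
  [-1,  0, -1,  0,  2]
Characteristic polynomial: det(λI − L) = λ(λ² − 5λ + 5)².
Roots: λ = 0; (λ² − 5λ + 5) = 0 ⇒ λ = (5 ± √5)/2 ≈ 1.382, 3.618 (multiplicity 2).
(Check: the roots sum (with multiplicity) to 10, matching trace L = Σdeg = 2·5 = 10.)
Laplacian eigenvalues: [0.0, 1.382, 1.382, 3.618, 3.618]. Largest eigenvalue (spectral radius) = 3.618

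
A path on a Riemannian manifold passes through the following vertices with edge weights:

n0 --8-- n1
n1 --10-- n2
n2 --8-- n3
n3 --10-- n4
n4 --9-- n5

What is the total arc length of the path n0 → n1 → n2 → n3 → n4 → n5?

Arc length = 8 + 10 + 8 + 10 + 9 = 45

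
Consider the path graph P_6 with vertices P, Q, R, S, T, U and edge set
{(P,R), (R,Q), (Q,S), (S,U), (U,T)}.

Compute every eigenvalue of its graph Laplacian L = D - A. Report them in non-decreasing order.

The path graph P_n has Laplacian eigenvalues λ_k = 2 − 2cos(kπ/n), k = 0, 1, …, n−1. Here n = 6:
k=0: 2 − 2cos(0) = 0.0; k=1: 2 − 2cos(π/6) = 0.2679; k=2: 2 − 2cos(π/3) = 1.0; k=3: 2 − 2cos(π/2) = 2.0; k=4: 2 − 2cos(2π/3) = 3.0; k=5: 2 − 2cos(5π/6) = 3.7321.
Laplacian eigenvalues (increasing order): [0.0, 0.2679, 1.0, 2.0, 3.0, 3.7321]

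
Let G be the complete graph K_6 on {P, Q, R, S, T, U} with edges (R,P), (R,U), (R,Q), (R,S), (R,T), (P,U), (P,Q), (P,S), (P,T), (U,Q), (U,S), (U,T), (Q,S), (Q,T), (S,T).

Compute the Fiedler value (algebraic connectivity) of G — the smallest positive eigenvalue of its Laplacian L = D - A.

For the complete graph K_n, L = nI − J (J = all-ones matrix). J has eigenvalues n (once, eigenvector 𝟙) and 0 (multiplicity n−1), so L has eigenvalues 0 (once) and n (multiplicity n−1). Here n = 6: eigenvalue 0 once and 6 with multiplicity 5.
Laplacian eigenvalues: [0.0, 6.0, 6.0, 6.0, 6.0, 6.0]. Algebraic connectivity (smallest non-zero eigenvalue) = 6.0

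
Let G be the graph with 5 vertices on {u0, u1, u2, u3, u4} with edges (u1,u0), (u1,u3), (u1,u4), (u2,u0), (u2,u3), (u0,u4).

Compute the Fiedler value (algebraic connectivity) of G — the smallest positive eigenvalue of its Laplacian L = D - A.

Degrees: deg(u0) = 3, deg(u1) = 3, deg(u2) = 2, deg(u3) = 2, deg(u4) = 2.
L = D − A with rows/columns ordered (u0, u1, u2, u3, u4):
  [ 3, -1, -1,  0, -1]
  [-1,  3,  0, -1, -1]
  [-1,  0,  2, -1,  0]
  [ 0, -1, -1,  2,  0]
  [-1, -1,  0,  0,  2]
Characteristic polynomial: det(λI − L) = λ(λ² − 5λ + 5)(λ² − 7λ + 11).
Roots: λ = 0; (λ² − 5λ + 5) = 0 ⇒ λ = (5 ± √5)/2 ≈ 1.382, 3.618; (λ² − 7λ + 11) = 0 ⇒ λ = (7 ± √5)/2 ≈ 2.382, 4.618.
(Check: the roots sum (with multiplicity) to 12, matching trace L = Σdeg = 2·6 = 12.)
Laplacian eigenvalues: [0.0, 1.382, 2.382, 3.618, 4.618]. Algebraic connectivity (smallest non-zero eigenvalue) = 1.382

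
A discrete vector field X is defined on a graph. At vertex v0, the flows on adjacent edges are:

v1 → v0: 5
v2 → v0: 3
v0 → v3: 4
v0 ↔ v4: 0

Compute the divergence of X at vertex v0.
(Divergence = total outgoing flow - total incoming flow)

Divergence = sum of outgoing flows = (-5) + (-3) + 4 + 0 = -4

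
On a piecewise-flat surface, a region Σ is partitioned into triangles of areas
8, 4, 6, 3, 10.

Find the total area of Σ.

8 + 4 + 6 + 3 + 10 = 31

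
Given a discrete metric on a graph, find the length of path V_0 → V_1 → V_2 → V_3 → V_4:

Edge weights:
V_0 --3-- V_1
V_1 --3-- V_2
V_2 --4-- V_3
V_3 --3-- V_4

Arc length = 3 + 3 + 4 + 3 = 13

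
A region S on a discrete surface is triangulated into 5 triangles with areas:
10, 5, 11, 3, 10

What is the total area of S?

10 + 5 + 11 + 3 + 10 = 39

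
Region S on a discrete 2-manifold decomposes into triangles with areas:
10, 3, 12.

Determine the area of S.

10 + 3 + 12 = 25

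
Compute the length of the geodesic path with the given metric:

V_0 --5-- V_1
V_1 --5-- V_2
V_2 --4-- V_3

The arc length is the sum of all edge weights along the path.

Arc length = 5 + 5 + 4 = 14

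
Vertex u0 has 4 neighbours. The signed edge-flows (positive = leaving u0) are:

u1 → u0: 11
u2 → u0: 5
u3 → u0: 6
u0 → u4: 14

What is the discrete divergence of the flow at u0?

Divergence = sum of outgoing flows = (-11) + (-5) + (-6) + 14 = -8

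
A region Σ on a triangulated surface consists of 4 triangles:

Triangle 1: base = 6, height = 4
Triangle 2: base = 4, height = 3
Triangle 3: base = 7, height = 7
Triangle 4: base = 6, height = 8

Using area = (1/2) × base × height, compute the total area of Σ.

(1/2)×6×4 + (1/2)×4×3 + (1/2)×7×7 + (1/2)×6×8 = 66.5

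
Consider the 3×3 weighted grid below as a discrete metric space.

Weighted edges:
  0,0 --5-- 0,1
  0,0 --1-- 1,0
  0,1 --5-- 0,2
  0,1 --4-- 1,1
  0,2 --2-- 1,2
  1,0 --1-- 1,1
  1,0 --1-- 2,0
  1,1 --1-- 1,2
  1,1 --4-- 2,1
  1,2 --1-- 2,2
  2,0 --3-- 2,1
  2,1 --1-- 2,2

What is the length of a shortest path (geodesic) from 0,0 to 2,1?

Shortest path: 0,0 → 1,0 → 2,0 → 2,1, total weight = 5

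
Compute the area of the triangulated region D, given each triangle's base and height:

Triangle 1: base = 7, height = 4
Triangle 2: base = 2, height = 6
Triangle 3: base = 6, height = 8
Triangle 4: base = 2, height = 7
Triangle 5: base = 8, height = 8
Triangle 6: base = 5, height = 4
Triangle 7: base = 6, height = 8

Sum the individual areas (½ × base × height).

(1/2)×7×4 + (1/2)×2×6 + (1/2)×6×8 + (1/2)×2×7 + (1/2)×8×8 + (1/2)×5×4 + (1/2)×6×8 = 117.0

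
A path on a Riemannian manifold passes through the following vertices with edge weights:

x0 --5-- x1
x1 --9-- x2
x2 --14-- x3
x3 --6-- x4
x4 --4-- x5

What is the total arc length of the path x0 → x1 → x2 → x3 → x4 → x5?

Arc length = 5 + 9 + 14 + 6 + 4 = 38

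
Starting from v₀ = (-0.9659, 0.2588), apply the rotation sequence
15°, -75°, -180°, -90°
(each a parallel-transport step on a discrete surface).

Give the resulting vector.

Total rotation: 15° + (-75°) + (-180°) + (-90°) = -330° ≡ 30° (mod 360°). Final vector: (-0.9659, -0.2588)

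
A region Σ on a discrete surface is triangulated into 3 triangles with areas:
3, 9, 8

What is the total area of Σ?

3 + 9 + 8 = 20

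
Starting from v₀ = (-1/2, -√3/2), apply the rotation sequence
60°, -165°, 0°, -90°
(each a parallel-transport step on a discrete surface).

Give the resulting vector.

Total rotation: 60° + (-165°) + 0° + (-90°) = -195° ≡ 165° (mod 360°). Final vector: (0.7071, 0.7071)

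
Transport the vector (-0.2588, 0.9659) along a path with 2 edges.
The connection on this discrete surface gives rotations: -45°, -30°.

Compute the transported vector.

Total rotation: (-45°) + (-30°) = -75°. Final vector: (0.8660, 0.5000)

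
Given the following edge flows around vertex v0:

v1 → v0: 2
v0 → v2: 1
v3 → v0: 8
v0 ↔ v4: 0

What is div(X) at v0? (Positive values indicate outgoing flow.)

Divergence = sum of outgoing flows = (-2) + 1 + (-8) + 0 = -9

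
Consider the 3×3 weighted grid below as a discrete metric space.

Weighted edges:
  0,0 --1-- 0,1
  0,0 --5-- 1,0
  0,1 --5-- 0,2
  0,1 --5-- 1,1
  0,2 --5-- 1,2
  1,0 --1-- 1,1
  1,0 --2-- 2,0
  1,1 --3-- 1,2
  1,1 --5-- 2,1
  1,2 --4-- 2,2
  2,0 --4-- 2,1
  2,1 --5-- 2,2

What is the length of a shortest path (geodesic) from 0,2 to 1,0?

Shortest path: 0,2 → 1,2 → 1,1 → 1,0, total weight = 9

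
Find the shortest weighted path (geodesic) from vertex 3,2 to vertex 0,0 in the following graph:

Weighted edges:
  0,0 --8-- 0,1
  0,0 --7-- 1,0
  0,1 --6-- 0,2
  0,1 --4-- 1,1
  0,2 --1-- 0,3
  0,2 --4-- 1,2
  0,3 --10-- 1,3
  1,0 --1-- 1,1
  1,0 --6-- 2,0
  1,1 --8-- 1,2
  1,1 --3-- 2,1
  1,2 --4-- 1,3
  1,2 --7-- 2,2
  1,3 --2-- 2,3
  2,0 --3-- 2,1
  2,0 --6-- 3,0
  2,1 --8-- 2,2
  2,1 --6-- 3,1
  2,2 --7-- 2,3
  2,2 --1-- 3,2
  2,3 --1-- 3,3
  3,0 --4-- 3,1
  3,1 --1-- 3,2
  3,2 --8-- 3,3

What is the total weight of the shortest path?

Shortest path: 3,2 → 3,1 → 2,1 → 1,1 → 1,0 → 0,0, total weight = 18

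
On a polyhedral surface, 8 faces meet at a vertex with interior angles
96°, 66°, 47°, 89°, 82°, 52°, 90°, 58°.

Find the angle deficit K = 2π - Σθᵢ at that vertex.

Sum of angles = 580°. K = 360° - 580° = -220° = -11π/9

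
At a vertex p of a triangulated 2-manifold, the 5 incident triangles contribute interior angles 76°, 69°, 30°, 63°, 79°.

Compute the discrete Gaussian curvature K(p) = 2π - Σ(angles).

Sum of angles = 317°. K = 360° - 317° = 43° = 43π/180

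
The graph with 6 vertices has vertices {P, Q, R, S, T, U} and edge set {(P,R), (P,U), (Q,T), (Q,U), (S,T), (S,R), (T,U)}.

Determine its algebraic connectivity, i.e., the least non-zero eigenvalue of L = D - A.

Degrees: deg(P) = 2, deg(Q) = 2, deg(R) = 2, deg(S) = 2, deg(T) = 3, deg(U) = 3.
L = D − A with rows/columns ordered (P, Q, R, S, T, U):
  [ 2,  0, -1,  0,  0, -1]
  [ 0,  2,  0,  0, -1, -1]
  [-1,  0,  2, -1,  0,  0]
  [ 0,  0, -1,  2, -1,  0]
  [ 0, -1,  0, -1,  3, -1]
  [-1, -1,  0,  0, -1,  3]
Characteristic polynomial: det(λI − L) = λ(λ − 1)(λ² − 6λ + 7)(λ − 3)(λ − 4).
Roots: λ = 0; (λ − 1) = 0 ⇒ λ = 1; (λ² − 6λ + 7) = 0 ⇒ λ = 3 ± √2 ≈ 1.5858, 4.4142; (λ − 3) = 0 ⇒ λ = 3; (λ − 4) = 0 ⇒ λ = 4.
(Check: the roots sum (with multiplicity) to 14, matching trace L = Σdeg = 2·7 = 14.)
Laplacian eigenvalues: [0.0, 1.0, 1.5858, 3.0, 4.0, 4.4142]. Algebraic connectivity (smallest non-zero eigenvalue) = 1.0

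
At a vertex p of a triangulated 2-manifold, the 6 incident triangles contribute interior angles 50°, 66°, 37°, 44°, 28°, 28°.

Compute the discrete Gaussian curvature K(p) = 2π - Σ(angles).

Sum of angles = 253°. K = 360° - 253° = 107° = 107π/180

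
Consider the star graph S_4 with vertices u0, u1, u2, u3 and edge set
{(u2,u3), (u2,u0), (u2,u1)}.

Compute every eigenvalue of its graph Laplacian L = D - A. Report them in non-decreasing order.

The star S_4 is the complete bipartite graph K_{1,3} (one hub of degree 3, 3 leaves of degree 1). The Laplacian spectrum of K_{p,q} is 0, p (multiplicity q−1), q (multiplicity p−1), p+q. With p = 1, q = 3: 0 once, 1 with multiplicity 2, and 4 once. (Check: trace L = sum of degrees = 6 = 2·1 + 4.)
Laplacian eigenvalues (increasing order): [0.0, 1.0, 1.0, 4.0]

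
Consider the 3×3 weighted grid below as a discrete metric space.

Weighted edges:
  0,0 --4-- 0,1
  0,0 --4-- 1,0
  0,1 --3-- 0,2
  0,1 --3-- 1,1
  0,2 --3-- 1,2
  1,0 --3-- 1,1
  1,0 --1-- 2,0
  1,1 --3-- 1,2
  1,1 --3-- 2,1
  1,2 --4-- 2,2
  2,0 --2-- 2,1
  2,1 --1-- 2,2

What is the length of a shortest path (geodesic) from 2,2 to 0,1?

Shortest path: 2,2 → 2,1 → 1,1 → 0,1, total weight = 7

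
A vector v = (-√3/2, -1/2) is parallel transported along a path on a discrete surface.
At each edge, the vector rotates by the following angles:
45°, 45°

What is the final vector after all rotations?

Total rotation: 45° + 45° = 90°. Final vector: (0.5000, -0.8660)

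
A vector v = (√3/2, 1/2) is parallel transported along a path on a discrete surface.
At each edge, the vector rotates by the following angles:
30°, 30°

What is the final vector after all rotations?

Total rotation: 30° + 30° = 60°. Final vector: (0, 1)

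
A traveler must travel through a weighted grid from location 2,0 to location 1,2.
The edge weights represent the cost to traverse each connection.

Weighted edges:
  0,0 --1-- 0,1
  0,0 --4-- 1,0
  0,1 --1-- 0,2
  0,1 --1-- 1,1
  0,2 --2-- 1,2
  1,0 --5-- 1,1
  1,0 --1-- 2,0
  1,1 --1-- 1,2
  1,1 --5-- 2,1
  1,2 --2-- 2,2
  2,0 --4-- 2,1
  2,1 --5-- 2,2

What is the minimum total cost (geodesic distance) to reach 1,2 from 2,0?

Shortest path: 2,0 → 1,0 → 1,1 → 1,2, total weight = 7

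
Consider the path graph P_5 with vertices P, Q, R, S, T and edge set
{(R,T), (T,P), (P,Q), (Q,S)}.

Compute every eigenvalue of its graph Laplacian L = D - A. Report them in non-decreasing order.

The path graph P_n has Laplacian eigenvalues λ_k = 2 − 2cos(kπ/n), k = 0, 1, …, n−1. Here n = 5:
k=0: 2 − 2cos(0) = 0.0; k=1: 2 − 2cos(π/5) = 0.382; k=2: 2 − 2cos(2π/5) = 1.382; k=3: 2 − 2cos(3π/5) = 2.618; k=4: 2 − 2cos(4π/5) = 3.618.
Laplacian eigenvalues (increasing order): [0.0, 0.382, 1.382, 2.618, 3.618]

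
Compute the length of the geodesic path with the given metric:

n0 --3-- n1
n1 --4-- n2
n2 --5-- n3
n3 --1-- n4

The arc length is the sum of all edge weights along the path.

Arc length = 3 + 4 + 5 + 1 = 13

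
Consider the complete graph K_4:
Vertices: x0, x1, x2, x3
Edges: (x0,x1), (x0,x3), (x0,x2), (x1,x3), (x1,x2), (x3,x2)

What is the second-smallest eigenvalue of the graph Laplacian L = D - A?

For the complete graph K_n, L = nI − J (J = all-ones matrix). J has eigenvalues n (once, eigenvector 𝟙) and 0 (multiplicity n−1), so L has eigenvalues 0 (once) and n (multiplicity n−1). Here n = 4: eigenvalue 0 once and 4 with multiplicity 3.
Laplacian eigenvalues: [0.0, 4.0, 4.0, 4.0]. Algebraic connectivity (smallest non-zero eigenvalue) = 4.0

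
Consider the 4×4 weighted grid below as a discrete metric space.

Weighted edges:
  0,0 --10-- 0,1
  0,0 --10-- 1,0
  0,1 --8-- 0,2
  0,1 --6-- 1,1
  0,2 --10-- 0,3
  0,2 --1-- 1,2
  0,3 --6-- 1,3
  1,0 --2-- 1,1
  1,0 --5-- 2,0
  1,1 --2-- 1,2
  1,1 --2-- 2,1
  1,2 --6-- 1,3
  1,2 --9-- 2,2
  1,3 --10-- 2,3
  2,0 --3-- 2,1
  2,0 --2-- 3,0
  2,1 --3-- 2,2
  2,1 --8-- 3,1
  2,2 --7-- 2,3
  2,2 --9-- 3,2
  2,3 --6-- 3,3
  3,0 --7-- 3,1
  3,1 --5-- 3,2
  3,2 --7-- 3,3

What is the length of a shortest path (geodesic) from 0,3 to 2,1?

Shortest path: 0,3 → 0,2 → 1,2 → 1,1 → 2,1, total weight = 15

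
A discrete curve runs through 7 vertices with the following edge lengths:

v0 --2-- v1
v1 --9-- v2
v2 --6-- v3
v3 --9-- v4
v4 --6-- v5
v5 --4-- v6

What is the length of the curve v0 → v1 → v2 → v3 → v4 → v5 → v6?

Arc length = 2 + 9 + 6 + 9 + 6 + 4 = 36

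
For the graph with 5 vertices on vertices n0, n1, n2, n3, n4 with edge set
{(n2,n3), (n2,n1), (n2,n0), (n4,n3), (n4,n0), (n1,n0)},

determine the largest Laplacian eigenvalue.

Degrees: deg(n0) = 3, deg(n1) = 2, deg(n2) = 3, deg(n3) = 2, deg(n4) = 2.
L = D − A with rows/columns ordered (n0, n1, n2, n3, n4):
  [ 3, -1, -1,  0, -1]
  [-1,  2, -1,  0,  0]
  [-1, -1,  3, -1,  0]
  [ 0,  0, -1,  2, -1]
  [-1,  0,  0, -1,  2]
Characteristic polynomial: det(λI − L) = λ(λ² − 5λ + 5)(λ² − 7λ + 11).
Roots: λ = 0; (λ² − 5λ + 5) = 0 ⇒ λ = (5 ± √5)/2 ≈ 1.382, 3.618; (λ² − 7λ + 11) = 0 ⇒ λ = (7 ± √5)/2 ≈ 2.382, 4.618.
(Check: the roots sum (with multiplicity) to 12, matching trace L = Σdeg = 2·6 = 12.)
Laplacian eigenvalues: [0.0, 1.382, 2.382, 3.618, 4.618]. Largest eigenvalue (spectral radius) = 4.618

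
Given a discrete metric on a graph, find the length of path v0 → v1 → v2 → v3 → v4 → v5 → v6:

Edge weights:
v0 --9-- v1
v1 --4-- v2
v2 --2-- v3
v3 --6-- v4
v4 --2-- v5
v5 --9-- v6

Arc length = 9 + 4 + 2 + 6 + 2 + 9 = 32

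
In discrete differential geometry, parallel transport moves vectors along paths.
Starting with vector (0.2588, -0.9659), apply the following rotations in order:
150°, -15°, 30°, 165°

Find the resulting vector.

Total rotation: 150° + (-15°) + 30° + 165° = 330° ≡ -30° (mod 360°). Final vector: (-0.2588, -0.9659)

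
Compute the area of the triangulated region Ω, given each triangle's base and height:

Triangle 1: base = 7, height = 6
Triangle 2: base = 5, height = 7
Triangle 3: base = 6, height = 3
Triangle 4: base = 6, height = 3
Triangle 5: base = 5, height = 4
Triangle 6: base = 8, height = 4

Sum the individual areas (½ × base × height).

(1/2)×7×6 + (1/2)×5×7 + (1/2)×6×3 + (1/2)×6×3 + (1/2)×5×4 + (1/2)×8×4 = 82.5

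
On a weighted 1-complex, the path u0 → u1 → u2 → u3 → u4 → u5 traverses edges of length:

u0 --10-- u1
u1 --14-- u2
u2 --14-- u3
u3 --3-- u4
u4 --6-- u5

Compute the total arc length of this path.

Arc length = 10 + 14 + 14 + 3 + 6 = 47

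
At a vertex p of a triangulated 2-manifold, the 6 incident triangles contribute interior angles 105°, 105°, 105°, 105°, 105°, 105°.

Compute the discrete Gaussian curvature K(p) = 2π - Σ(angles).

Sum of angles = 630°. K = 360° - 630° = -270° = -3π/2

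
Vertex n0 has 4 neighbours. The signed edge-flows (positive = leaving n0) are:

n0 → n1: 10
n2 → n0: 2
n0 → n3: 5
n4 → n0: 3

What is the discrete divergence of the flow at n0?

Divergence = sum of outgoing flows = 10 + (-2) + 5 + (-3) = 10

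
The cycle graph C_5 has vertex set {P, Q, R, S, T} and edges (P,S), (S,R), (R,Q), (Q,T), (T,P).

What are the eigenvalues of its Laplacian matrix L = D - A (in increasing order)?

The cycle graph C_n has Laplacian eigenvalues λ_k = 2 − 2cos(2πk/n), k = 0, 1, …, n−1. Here n = 5:
k=0: 2 − 2cos(0) = 0.0; k=1: 2 − 2cos(2π/5) = 1.382; k=2: 2 − 2cos(4π/5) = 3.618; k=3: 2 − 2cos(6π/5) = 3.618; k=4: 2 − 2cos(8π/5) = 1.382.
Laplacian eigenvalues (increasing order): [0.0, 1.382, 1.382, 3.618, 3.618]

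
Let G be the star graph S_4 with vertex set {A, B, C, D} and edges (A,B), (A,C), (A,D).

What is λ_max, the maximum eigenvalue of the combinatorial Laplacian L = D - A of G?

The star S_4 is the complete bipartite graph K_{1,3} (one hub of degree 3, 3 leaves of degree 1). The Laplacian spectrum of K_{p,q} is 0, p (multiplicity q−1), q (multiplicity p−1), p+q. With p = 1, q = 3: 0 once, 1 with multiplicity 2, and 4 once. (Check: trace L = sum of degrees = 6 = 2·1 + 4.)
Laplacian eigenvalues: [0.0, 1.0, 1.0, 4.0]. Largest eigenvalue (spectral radius) = 4.0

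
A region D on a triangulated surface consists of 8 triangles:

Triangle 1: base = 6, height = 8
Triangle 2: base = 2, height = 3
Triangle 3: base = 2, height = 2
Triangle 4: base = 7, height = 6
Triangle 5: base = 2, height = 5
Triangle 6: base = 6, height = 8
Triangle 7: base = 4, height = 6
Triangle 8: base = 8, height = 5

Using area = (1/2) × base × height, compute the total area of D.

(1/2)×6×8 + (1/2)×2×3 + (1/2)×2×2 + (1/2)×7×6 + (1/2)×2×5 + (1/2)×6×8 + (1/2)×4×6 + (1/2)×8×5 = 111.0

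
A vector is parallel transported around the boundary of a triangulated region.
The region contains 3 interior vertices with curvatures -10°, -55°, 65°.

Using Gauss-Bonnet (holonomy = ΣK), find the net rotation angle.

Holonomy = total enclosed curvature = (-10°) + (-55°) + 65° = 0°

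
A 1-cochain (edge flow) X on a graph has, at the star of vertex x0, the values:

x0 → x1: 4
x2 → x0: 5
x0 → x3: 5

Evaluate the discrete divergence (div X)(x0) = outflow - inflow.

Divergence = sum of outgoing flows = 4 + (-5) + 5 = 4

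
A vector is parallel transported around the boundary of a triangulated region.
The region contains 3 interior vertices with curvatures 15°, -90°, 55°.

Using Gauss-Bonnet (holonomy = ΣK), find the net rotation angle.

Holonomy = total enclosed curvature = 15° + (-90°) + 55° = -20°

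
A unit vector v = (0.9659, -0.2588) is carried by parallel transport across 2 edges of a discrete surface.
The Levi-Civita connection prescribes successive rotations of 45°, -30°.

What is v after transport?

Total rotation: 45° + (-30°) = 15°. Final vector: (1, 0)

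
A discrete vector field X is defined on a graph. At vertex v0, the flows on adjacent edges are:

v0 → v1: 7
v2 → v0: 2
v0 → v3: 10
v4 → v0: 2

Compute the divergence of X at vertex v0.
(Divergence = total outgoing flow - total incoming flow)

Divergence = sum of outgoing flows = 7 + (-2) + 10 + (-2) = 13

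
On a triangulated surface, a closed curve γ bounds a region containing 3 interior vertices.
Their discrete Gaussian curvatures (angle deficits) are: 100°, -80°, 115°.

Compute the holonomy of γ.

Holonomy = total enclosed curvature = 100° + (-80°) + 115° = 135°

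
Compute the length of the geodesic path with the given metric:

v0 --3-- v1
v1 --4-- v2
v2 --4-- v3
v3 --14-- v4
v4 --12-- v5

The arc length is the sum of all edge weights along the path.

Arc length = 3 + 4 + 4 + 14 + 12 = 37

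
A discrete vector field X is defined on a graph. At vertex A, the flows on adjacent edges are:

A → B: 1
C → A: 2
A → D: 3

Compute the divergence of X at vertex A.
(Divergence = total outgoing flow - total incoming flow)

Divergence = sum of outgoing flows = 1 + (-2) + 3 = 2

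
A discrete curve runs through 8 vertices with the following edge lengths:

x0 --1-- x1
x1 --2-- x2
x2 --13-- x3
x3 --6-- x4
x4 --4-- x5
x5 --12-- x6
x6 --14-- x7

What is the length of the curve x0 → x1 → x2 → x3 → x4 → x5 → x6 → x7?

Arc length = 1 + 2 + 13 + 6 + 4 + 12 + 14 = 52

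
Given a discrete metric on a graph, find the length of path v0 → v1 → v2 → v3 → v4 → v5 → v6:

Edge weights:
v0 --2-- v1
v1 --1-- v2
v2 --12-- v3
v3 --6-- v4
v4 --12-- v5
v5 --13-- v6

Arc length = 2 + 1 + 12 + 6 + 12 + 13 = 46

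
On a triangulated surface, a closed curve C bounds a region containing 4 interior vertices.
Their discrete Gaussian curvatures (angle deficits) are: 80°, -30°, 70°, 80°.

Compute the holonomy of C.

Holonomy = total enclosed curvature = 80° + (-30°) + 70° + 80° = 200°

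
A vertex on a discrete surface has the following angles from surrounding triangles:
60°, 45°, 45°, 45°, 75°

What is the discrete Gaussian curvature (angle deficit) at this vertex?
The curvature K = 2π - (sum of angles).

Sum of angles = 270°. K = 360° - 270° = 90°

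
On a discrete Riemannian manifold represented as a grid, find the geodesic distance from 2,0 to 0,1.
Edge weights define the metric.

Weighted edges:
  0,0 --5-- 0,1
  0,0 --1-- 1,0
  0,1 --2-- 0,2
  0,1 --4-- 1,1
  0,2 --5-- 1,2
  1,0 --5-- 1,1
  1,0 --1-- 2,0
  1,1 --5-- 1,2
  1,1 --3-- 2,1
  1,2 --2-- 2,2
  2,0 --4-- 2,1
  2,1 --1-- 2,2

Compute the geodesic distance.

Shortest path: 2,0 → 1,0 → 0,0 → 0,1, total weight = 7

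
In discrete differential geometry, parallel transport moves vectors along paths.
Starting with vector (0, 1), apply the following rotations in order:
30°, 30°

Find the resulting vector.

Total rotation: 30° + 30° = 60°. Final vector: (-0.8660, 0.5000)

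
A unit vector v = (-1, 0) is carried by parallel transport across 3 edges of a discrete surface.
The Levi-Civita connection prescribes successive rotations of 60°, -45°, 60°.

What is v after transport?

Total rotation: 60° + (-45°) + 60° = 75°. Final vector: (-0.2588, -0.9659)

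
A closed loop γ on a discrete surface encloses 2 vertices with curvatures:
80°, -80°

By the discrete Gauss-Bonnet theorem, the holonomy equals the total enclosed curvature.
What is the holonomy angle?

Holonomy = total enclosed curvature = 80° + (-80°) = 0°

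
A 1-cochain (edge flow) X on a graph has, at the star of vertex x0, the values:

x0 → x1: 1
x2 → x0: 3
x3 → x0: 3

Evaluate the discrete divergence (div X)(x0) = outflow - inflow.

Divergence = sum of outgoing flows = 1 + (-3) + (-3) = -5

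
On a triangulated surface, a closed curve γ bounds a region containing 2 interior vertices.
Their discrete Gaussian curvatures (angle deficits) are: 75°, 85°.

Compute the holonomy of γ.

Holonomy = total enclosed curvature = 75° + 85° = 160°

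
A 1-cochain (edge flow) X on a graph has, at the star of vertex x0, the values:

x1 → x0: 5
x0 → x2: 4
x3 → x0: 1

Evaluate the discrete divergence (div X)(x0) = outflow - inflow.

Divergence = sum of outgoing flows = (-5) + 4 + (-1) = -2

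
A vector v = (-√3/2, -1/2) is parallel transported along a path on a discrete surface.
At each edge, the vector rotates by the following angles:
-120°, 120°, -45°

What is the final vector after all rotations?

Total rotation: (-120°) + 120° + (-45°) = -45°. Final vector: (-0.9659, 0.2588)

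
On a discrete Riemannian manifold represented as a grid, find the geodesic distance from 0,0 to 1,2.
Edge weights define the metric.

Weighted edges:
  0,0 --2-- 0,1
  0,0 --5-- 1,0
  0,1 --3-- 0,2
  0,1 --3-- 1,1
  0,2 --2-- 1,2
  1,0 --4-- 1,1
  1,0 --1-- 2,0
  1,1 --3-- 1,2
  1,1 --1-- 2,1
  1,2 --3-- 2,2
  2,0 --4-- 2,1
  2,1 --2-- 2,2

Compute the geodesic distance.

Shortest path: 0,0 → 0,1 → 0,2 → 1,2, total weight = 7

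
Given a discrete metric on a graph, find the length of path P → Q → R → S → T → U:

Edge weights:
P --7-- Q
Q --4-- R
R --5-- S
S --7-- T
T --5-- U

Arc length = 7 + 4 + 5 + 7 + 5 = 28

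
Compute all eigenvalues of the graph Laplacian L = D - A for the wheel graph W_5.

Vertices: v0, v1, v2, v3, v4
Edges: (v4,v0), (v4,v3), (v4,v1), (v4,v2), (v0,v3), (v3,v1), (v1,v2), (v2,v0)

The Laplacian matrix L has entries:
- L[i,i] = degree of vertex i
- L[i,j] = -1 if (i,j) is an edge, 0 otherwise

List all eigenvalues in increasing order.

The wheel W_5 is the join K_1 ∨ C_4 (a hub joined to every vertex of a cycle of length 4). For a join G ∨ H (G on p vertices, H on q vertices) the Laplacian spectrum is 0, p+q, the eigenvalues of L(G) other than one 0 each shifted by +q, and the eigenvalues of L(H) other than one 0 each shifted by +p. With G = K_1 (p = 1, nothing left after dropping its 0) and H = C_4 (q = 4, eigenvalues 2 − 2cos(2πk/4), k = 0, …, 3; drop k = 0), the spectrum of W_5 is 0, 5, and 1 + (2 − 2cos(2πk/4)) = 3 − 2cos(2πk/4) for k = 1, …, 3:
k=1: 3 − 2cos(π/2) = 3.0; k=2: 3 − 2cos(π) = 5.0; k=3: 3 − 2cos(3π/2) = 3.0.
Laplacian eigenvalues (increasing order): [0.0, 3.0, 3.0, 5.0, 5.0]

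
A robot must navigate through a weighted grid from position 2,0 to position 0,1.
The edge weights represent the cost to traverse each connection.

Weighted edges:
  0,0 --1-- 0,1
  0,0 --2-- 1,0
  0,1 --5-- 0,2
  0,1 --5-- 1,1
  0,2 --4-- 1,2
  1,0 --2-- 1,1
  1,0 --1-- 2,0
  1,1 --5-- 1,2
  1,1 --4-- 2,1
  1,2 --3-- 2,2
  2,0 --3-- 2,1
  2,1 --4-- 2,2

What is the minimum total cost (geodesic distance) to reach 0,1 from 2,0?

Shortest path: 2,0 → 1,0 → 0,0 → 0,1, total weight = 4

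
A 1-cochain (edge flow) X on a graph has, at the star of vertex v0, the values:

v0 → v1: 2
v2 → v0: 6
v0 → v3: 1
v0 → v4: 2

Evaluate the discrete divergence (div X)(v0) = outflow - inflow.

Divergence = sum of outgoing flows = 2 + (-6) + 1 + 2 = -1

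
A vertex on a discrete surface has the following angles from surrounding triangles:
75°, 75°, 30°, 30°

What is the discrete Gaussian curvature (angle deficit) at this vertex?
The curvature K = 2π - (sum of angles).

Sum of angles = 210°. K = 360° - 210° = 150°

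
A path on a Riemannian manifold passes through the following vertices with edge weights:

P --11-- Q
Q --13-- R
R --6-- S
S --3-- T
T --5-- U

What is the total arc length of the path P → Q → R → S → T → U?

Arc length = 11 + 13 + 6 + 3 + 5 = 38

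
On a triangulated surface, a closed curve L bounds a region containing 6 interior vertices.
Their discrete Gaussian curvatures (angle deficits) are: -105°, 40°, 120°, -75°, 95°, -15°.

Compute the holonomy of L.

Holonomy = total enclosed curvature = (-105°) + 40° + 120° + (-75°) + 95° + (-15°) = 60°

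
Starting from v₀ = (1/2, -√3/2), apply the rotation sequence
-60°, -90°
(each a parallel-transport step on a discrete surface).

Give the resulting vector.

Total rotation: (-60°) + (-90°) = -150°. Final vector: (-0.8660, 0.5000)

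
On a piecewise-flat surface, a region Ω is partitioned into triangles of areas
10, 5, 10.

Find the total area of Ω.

10 + 5 + 10 = 25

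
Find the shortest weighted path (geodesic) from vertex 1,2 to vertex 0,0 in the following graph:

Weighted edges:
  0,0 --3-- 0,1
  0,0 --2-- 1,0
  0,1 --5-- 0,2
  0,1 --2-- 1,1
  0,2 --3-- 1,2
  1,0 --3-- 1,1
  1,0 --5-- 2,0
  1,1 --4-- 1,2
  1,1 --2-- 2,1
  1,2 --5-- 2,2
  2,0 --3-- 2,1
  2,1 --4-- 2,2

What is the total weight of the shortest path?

Shortest path: 1,2 → 1,1 → 0,1 → 0,0, total weight = 9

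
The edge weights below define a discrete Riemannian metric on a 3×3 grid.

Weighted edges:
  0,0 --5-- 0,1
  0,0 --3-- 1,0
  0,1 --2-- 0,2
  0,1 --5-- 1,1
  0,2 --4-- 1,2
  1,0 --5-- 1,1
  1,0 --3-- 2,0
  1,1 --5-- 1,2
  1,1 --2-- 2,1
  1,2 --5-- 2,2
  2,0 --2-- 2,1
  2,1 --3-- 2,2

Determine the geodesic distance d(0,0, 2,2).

Shortest path: 0,0 → 1,0 → 2,0 → 2,1 → 2,2, total weight = 11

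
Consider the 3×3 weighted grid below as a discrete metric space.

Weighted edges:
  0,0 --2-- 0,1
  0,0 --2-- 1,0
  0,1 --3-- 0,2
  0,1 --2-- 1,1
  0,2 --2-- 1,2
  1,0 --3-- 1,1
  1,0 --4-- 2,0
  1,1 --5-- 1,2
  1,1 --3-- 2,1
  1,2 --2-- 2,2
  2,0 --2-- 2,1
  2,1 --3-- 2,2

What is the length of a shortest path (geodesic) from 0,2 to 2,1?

Shortest path: 0,2 → 1,2 → 2,2 → 2,1, total weight = 7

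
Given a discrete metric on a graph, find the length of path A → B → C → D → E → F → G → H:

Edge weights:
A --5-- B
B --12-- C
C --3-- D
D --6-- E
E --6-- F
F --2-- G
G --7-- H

Arc length = 5 + 12 + 3 + 6 + 6 + 2 + 7 = 41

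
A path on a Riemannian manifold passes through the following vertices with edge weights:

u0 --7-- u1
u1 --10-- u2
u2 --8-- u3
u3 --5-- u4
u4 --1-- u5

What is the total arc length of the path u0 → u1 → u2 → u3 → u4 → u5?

Arc length = 7 + 10 + 8 + 5 + 1 = 31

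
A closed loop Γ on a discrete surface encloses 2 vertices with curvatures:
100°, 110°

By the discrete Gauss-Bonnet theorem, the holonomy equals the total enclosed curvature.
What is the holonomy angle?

Holonomy = total enclosed curvature = 100° + 110° = 210°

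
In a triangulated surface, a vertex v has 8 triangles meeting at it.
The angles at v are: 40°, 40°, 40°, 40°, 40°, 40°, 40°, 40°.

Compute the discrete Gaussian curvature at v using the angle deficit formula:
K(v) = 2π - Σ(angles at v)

Sum of angles = 320°. K = 360° - 320° = 40°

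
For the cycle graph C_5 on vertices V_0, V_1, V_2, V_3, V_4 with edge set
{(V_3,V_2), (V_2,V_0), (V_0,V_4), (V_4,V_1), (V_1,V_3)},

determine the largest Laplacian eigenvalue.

The cycle graph C_n has Laplacian eigenvalues λ_k = 2 − 2cos(2πk/n), k = 0, 1, …, n−1. Here n = 5:
k=0: 2 − 2cos(0) = 0.0; k=1: 2 − 2cos(2π/5) = 1.382; k=2: 2 − 2cos(4π/5) = 3.618; k=3: 2 − 2cos(6π/5) = 3.618; k=4: 2 − 2cos(8π/5) = 1.382.
Laplacian eigenvalues: [0.0, 1.382, 1.382, 3.618, 3.618]. Largest eigenvalue (spectral radius) = 3.618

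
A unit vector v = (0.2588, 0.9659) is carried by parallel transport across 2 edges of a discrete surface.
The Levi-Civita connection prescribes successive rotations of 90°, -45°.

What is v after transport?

Total rotation: 90° + (-45°) = 45°. Final vector: (-0.5000, 0.8660)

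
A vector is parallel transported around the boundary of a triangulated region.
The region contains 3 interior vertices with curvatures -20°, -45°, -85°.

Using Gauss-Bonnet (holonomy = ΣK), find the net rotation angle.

Holonomy = total enclosed curvature = (-20°) + (-45°) + (-85°) = -150°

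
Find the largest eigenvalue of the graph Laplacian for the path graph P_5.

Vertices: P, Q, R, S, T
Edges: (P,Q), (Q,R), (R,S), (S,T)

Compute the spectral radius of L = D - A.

The path graph P_n has Laplacian eigenvalues λ_k = 2 − 2cos(kπ/n), k = 0, 1, …, n−1. Here n = 5:
k=0: 2 − 2cos(0) = 0.0; k=1: 2 − 2cos(π/5) = 0.382; k=2: 2 − 2cos(2π/5) = 1.382; k=3: 2 − 2cos(3π/5) = 2.618; k=4: 2 − 2cos(4π/5) = 3.618.
Laplacian eigenvalues: [0.0, 0.382, 1.382, 2.618, 3.618]. Largest eigenvalue (spectral radius) = 3.618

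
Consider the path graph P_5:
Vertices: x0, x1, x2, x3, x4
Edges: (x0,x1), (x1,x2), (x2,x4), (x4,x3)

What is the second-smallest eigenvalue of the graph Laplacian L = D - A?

The path graph P_n has Laplacian eigenvalues λ_k = 2 − 2cos(kπ/n), k = 0, 1, …, n−1. Here n = 5:
k=0: 2 − 2cos(0) = 0.0; k=1: 2 − 2cos(π/5) = 0.382; k=2: 2 − 2cos(2π/5) = 1.382; k=3: 2 − 2cos(3π/5) = 2.618; k=4: 2 − 2cos(4π/5) = 3.618.
Laplacian eigenvalues: [0.0, 0.382, 1.382, 2.618, 3.618]. Algebraic connectivity (smallest non-zero eigenvalue) = 0.382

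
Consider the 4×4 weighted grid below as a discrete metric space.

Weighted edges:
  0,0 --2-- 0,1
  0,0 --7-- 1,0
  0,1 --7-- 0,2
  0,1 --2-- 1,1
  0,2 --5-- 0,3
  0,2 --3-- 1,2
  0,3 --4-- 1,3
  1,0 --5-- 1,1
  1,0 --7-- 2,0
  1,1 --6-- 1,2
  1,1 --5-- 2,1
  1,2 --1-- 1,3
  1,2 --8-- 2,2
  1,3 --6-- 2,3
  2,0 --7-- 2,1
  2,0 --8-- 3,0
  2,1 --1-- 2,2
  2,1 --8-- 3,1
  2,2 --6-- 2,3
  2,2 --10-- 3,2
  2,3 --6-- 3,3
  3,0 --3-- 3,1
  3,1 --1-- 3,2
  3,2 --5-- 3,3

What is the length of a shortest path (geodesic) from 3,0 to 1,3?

Shortest path: 3,0 → 3,1 → 3,2 → 3,3 → 2,3 → 1,3, total weight = 21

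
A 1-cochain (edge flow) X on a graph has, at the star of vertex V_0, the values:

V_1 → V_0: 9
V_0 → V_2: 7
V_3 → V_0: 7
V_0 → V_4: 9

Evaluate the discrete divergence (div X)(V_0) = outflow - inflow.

Divergence = sum of outgoing flows = (-9) + 7 + (-7) + 9 = 0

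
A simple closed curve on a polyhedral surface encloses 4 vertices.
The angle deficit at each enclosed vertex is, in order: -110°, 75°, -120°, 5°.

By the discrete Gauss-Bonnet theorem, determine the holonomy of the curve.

Holonomy = total enclosed curvature = (-110°) + 75° + (-120°) + 5° = -150°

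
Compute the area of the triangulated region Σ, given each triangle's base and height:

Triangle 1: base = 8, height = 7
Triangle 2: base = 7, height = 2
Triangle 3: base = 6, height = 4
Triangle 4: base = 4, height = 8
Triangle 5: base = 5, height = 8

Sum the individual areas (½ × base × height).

(1/2)×8×7 + (1/2)×7×2 + (1/2)×6×4 + (1/2)×4×8 + (1/2)×5×8 = 83.0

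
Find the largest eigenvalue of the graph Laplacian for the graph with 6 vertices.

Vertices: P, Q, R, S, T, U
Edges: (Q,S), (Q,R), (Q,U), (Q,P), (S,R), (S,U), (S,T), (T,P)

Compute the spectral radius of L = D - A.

Degrees: deg(P) = 2, deg(Q) = 4, deg(R) = 2, deg(S) = 4, deg(T) = 2, deg(U) = 2.
L = D − A with rows/columns ordered (P, Q, R, S, T, U):
  [ 2, -1,  0,  0, -1,  0]
  [-1,  4, -1, -1,  0, -1]
  [ 0, -1,  2, -1,  0,  0]
  [ 0, -1, -1,  4, -1, -1]
  [-1,  0,  0, -1,  2,  0]
  [ 0, -1,  0, -1,  0,  2]
Characteristic polynomial: det(λI − L) = λ(λ² − 6λ + 6)(λ − 2)(λ² − 8λ + 14).
Roots: λ = 0; (λ² − 6λ + 6) = 0 ⇒ λ = 3 ± √3 ≈ 1.2679, 4.7321; (λ − 2) = 0 ⇒ λ = 2; (λ² − 8λ + 14) = 0 ⇒ λ = 4 ± √2 ≈ 2.5858, 5.4142.
(Check: the roots sum (with multiplicity) to 16, matching trace L = Σdeg = 2·8 = 16.)
Laplacian eigenvalues: [0.0, 1.2679, 2.0, 2.5858, 4.7321, 5.4142]. Largest eigenvalue (spectral radius) = 5.4142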